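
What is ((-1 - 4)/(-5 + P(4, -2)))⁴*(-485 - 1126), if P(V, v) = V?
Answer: -1006875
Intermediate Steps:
((-1 - 4)/(-5 + P(4, -2)))⁴*(-485 - 1126) = ((-1 - 4)/(-5 + 4))⁴*(-485 - 1126) = (-5/(-1))⁴*(-1611) = (-5*(-1))⁴*(-1611) = 5⁴*(-1611) = 625*(-1611) = -1006875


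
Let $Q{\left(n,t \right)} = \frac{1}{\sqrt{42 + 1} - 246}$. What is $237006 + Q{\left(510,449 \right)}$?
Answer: $\frac{14332463592}{60473} - \frac{\sqrt{43}}{60473} \approx 2.3701 \cdot 10^{5}$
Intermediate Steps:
$Q{\left(n,t \right)} = \frac{1}{-246 + \sqrt{43}}$ ($Q{\left(n,t \right)} = \frac{1}{\sqrt{43} - 246} = \frac{1}{-246 + \sqrt{43}}$)
$237006 + Q{\left(510,449 \right)} = 237006 - \left(\frac{246}{60473} + \frac{\sqrt{43}}{60473}\right) = \frac{14332463592}{60473} - \frac{\sqrt{43}}{60473}$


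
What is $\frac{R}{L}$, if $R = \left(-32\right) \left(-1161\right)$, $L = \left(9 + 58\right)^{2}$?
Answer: $\frac{37152}{4489} \approx 8.2762$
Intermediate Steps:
$L = 4489$ ($L = 67^{2} = 4489$)
$R = 37152$
$\frac{R}{L} = \frac{37152}{4489}$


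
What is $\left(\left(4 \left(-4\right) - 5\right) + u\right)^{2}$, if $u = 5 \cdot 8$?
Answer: $361$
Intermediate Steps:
$u = 40$
$\left(\left(4 \left(-4\right) - 5\right) + u\right)^{2} = \left(\left(4 \left(-4\right) - 5\right) + 40\right)^{2} = \left(\left(-16 - 5\right) + 40\right)^{2} = \left(-21 + 40\right)^{2} = 19^{2} = 361$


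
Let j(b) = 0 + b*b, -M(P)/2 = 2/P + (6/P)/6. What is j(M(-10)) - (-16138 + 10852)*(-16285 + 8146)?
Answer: -1075568841/25 ≈ -4.3023e+7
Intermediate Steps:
M(P) = -6/P (M(P) = -2*(2/P + (6/P)/6) = -2*(2/P + (6/P)*(⅙)) = -2*(2/P + 1/P) = -6/P)
j(b) = b² (j(b) = 0 + b² = b²)
j(M(-10)) - (-16138 + 10852)*(-16285 + 8146) = (-6/(-10))² - (-16138 + 10852)*(-16285 + 8146) = (-6*(-⅒))² - (-5286)*(-8139) = (⅗)² - 1*43022754 = 9/25 - 43022754 = -1075568841/25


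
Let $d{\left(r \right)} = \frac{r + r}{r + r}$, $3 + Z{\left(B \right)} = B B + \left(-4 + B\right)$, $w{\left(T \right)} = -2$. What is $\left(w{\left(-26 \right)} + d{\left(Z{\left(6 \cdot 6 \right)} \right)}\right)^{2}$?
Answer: $1$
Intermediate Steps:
$Z{\left(B \right)} = -7 + B + B^{2}$ ($Z{\left(B \right)} = -3 + \left(B B + \left(-4 + B\right)\right) = -3 + \left(B^{2} + \left(-4 + B\right)\right) = -3 + \left(-4 + B + B^{2}\right) = -7 + B + B^{2}$)
$d{\left(r \right)} = 1$ ($d{\left(r \right)} = \frac{2 r}{2 r} = 2 r \frac{1}{2 r} = 1$)
$\left(w{\left(-26 \right)} + d{\left(Z{\left(6 \cdot 6 \right)} \right)}\right)^{2} = \left(-2 + 1\right)^{2} = \left(-1\right)^{2} = 1$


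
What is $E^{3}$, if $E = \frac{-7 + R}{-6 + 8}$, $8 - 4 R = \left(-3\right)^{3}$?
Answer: $\frac{343}{512} \approx 0.66992$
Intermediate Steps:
$R = \frac{35}{4}$ ($R = 2 - \frac{\left(-3\right)^{3}}{4} = 2 - - \frac{27}{4} = 2 + \frac{27}{4} = \frac{35}{4} \approx 8.75$)
$E = \frac{7}{8}$ ($E = \frac{-7 + \frac{35}{4}}{-6 + 8} = \frac{7}{4 \cdot 2} = \frac{7}{4} \cdot \frac{1}{2} = \frac{7}{8} \approx 0.875$)
$E^{3} = \left(\frac{7}{8}\right)^{3} = \frac{343}{512}$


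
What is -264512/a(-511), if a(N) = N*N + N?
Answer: -132256/130305 ≈ -1.0150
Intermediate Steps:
a(N) = N + N² (a(N) = N² + N = N + N²)
-264512/a(-511) = -264512*(-1/(511*(1 - 511))) = -264512/((-511*(-510))) = -264512/260610 = -264512*1/260610 = -132256/130305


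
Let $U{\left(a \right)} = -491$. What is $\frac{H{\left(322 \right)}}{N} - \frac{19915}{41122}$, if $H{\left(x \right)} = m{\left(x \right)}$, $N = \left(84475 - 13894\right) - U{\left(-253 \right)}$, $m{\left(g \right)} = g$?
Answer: $- \frac{350539399}{730655696} \approx -0.47976$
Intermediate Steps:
$N = 71072$ ($N = \left(84475 - 13894\right) - -491 = 70581 + 491 = 71072$)
$H{\left(x \right)} = x$
$\frac{H{\left(322 \right)}}{N} - \frac{19915}{41122} = \frac{322}{71072} - \frac{19915}{41122} = 322 \cdot \frac{1}{71072} - \frac{19915}{41122} = \frac{161}{35536} - \frac{19915}{41122} = - \frac{350539399}{730655696}$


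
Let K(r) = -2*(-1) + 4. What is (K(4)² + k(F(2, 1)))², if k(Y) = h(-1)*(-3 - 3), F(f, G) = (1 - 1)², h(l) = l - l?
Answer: 1296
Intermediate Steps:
h(l) = 0
F(f, G) = 0 (F(f, G) = 0² = 0)
k(Y) = 0 (k(Y) = 0*(-3 - 3) = 0*(-6) = 0)
K(r) = 6 (K(r) = 2 + 4 = 6)
(K(4)² + k(F(2, 1)))² = (6² + 0)² = (36 + 0)² = 36² = 1296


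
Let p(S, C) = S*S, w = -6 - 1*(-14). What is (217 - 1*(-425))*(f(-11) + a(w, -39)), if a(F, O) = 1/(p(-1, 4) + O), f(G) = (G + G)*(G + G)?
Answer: 5903511/19 ≈ 3.1071e+5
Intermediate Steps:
w = 8 (w = -6 + 14 = 8)
p(S, C) = S²
f(G) = 4*G² (f(G) = (2*G)*(2*G) = 4*G²)
a(F, O) = 1/(1 + O) (a(F, O) = 1/((-1)² + O) = 1/(1 + O))
(217 - 1*(-425))*(f(-11) + a(w, -39)) = (217 - 1*(-425))*(4*(-11)² + 1/(1 - 39)) = (217 + 425)*(4*121 + 1/(-38)) = 642*(484 - 1/38) = 642*(18391/38) = 5903511/19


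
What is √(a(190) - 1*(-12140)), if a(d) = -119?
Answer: √12021 ≈ 109.64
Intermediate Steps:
√(a(190) - 1*(-12140)) = √(-119 - 1*(-12140)) = √(-119 + 12140) = √12021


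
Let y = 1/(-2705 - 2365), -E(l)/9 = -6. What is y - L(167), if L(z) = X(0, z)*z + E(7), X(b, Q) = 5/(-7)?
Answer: 2316983/35490 ≈ 65.286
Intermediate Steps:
E(l) = 54 (E(l) = -9*(-6) = 54)
X(b, Q) = -5/7 (X(b, Q) = 5*(-⅐) = -5/7)
L(z) = 54 - 5*z/7 (L(z) = -5*z/7 + 54 = 54 - 5*z/7)
y = -1/5070 (y = 1/(-5070) = -1/5070 ≈ -0.00019724)
y - L(167) = -1/5070 - (54 - 5/7*167) = -1/5070 - (54 - 835/7) = -1/5070 - 1*(-457/7) = -1/5070 + 457/7 = 2316983/35490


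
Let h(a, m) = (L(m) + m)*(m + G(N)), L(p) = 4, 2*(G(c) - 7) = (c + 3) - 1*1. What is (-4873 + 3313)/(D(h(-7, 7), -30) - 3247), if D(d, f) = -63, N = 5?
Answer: 156/331 ≈ 0.47130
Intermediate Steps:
G(c) = 8 + c/2 (G(c) = 7 + ((c + 3) - 1*1)/2 = 7 + ((3 + c) - 1)/2 = 7 + (2 + c)/2 = 7 + (1 + c/2) = 8 + c/2)
h(a, m) = (4 + m)*(21/2 + m) (h(a, m) = (4 + m)*(m + (8 + (½)*5)) = (4 + m)*(m + (8 + 5/2)) = (4 + m)*(m + 21/2) = (4 + m)*(21/2 + m))
(-4873 + 3313)/(D(h(-7, 7), -30) - 3247) = (-4873 + 3313)/(-63 - 3247) = -1560/(-3310) = -1560*(-1/3310) = 156/331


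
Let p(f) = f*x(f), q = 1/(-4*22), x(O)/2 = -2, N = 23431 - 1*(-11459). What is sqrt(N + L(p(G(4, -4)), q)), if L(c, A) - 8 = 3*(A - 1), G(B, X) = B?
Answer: sqrt(67556654)/44 ≈ 186.80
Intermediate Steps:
N = 34890 (N = 23431 + 11459 = 34890)
x(O) = -4 (x(O) = 2*(-2) = -4)
q = -1/88 (q = 1/(-88) = -1/88 ≈ -0.011364)
p(f) = -4*f (p(f) = f*(-4) = -4*f)
L(c, A) = 5 + 3*A (L(c, A) = 8 + 3*(A - 1) = 8 + 3*(-1 + A) = 8 + (-3 + 3*A) = 5 + 3*A)
sqrt(N + L(p(G(4, -4)), q)) = sqrt(34890 + (5 + 3*(-1/88))) = sqrt(34890 + (5 - 3/88)) = sqrt(34890 + 437/88) = sqrt(3070757/88) = sqrt(67556654)/44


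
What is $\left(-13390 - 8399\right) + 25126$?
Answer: $3337$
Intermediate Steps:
$\left(-13390 - 8399\right) + 25126 = -21789 + 25126 = 3337$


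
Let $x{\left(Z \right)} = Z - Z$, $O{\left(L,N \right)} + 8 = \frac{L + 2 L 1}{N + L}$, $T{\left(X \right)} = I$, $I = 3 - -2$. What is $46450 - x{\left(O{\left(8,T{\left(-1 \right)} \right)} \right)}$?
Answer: $46450$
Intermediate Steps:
$I = 5$ ($I = 3 + 2 = 5$)
$T{\left(X \right)} = 5$
$O{\left(L,N \right)} = -8 + \frac{3 L}{L + N}$ ($O{\left(L,N \right)} = -8 + \frac{L + 2 L 1}{N + L} = -8 + \frac{L + 2 L}{L + N} = -8 + \frac{3 L}{L + N}$)
$x{\left(Z \right)} = 0$
$46450 - x{\left(O{\left(8,T{\left(-1 \right)} \right)} \right)} = 46450 - 0 = 46450 + 0 = 46450$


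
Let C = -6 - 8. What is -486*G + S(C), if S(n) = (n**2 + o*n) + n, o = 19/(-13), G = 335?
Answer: -2113898/13 ≈ -1.6261e+5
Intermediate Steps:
C = -14
o = -19/13 (o = 19*(-1/13) = -19/13 ≈ -1.4615)
S(n) = n**2 - 6*n/13 (S(n) = (n**2 - 19*n/13) + n = n**2 - 6*n/13)
-486*G + S(C) = -486*335 + (1/13)*(-14)*(-6 + 13*(-14)) = -162810 + (1/13)*(-14)*(-6 - 182) = -162810 + (1/13)*(-14)*(-188) = -162810 + 2632/13 = -2113898/13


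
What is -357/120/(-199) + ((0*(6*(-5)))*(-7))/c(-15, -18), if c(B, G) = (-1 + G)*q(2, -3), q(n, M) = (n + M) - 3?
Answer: 119/7960 ≈ 0.014950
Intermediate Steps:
q(n, M) = -3 + M + n (q(n, M) = (M + n) - 3 = -3 + M + n)
c(B, G) = 4 - 4*G (c(B, G) = (-1 + G)*(-3 - 3 + 2) = (-1 + G)*(-4) = 4 - 4*G)
-357/120/(-199) + ((0*(6*(-5)))*(-7))/c(-15, -18) = -357/120/(-199) + ((0*(6*(-5)))*(-7))/(4 - 4*(-18)) = -357*1/120*(-1/199) + ((0*(-30))*(-7))/(4 + 72) = -119/40*(-1/199) + (0*(-7))/76 = 119/7960 + 0*(1/76) = 119/7960 + 0 = 119/7960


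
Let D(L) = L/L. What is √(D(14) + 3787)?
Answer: 2*√947 ≈ 61.547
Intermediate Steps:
D(L) = 1
√(D(14) + 3787) = √(1 + 3787) = √3788 = 2*√947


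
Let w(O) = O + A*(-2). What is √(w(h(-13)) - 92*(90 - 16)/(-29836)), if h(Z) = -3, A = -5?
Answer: √402151985/7459 ≈ 2.6885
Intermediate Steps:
w(O) = 10 + O (w(O) = O - 5*(-2) = O + 10 = 10 + O)
√(w(h(-13)) - 92*(90 - 16)/(-29836)) = √((10 - 3) - 92*(90 - 16)/(-29836)) = √(7 - 92*74*(-1/29836)) = √(7 - 6808*(-1/29836)) = √(7 + 1702/7459) = √(53915/7459) = √402151985/7459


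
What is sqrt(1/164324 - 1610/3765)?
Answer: 5*I*sqrt(65470651626759)/61867986 ≈ 0.65392*I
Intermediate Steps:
sqrt(1/164324 - 1610/3765) = sqrt(1/164324 - 1610*1/3765) = sqrt(1/164324 - 322/753) = sqrt(-52911575/123735972) = 5*I*sqrt(65470651626759)/61867986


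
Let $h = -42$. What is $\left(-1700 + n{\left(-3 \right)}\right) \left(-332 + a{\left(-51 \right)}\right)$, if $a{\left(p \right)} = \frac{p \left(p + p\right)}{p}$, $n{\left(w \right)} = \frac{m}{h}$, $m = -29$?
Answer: $\frac{2212501}{3} \approx 7.375 \cdot 10^{5}$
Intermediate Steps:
$n{\left(w \right)} = \frac{29}{42}$ ($n{\left(w \right)} = - \frac{29}{-42} = \left(-29\right) \left(- \frac{1}{42}\right) = \frac{29}{42}$)
$a{\left(p \right)} = 2 p$ ($a{\left(p \right)} = \frac{p 2 p}{p} = \frac{2 p^{2}}{p} = 2 p$)
$\left(-1700 + n{\left(-3 \right)}\right) \left(-332 + a{\left(-51 \right)}\right) = \left(-1700 + \frac{29}{42}\right) \left(-332 + 2 \left(-51\right)\right) = - \frac{71371 \left(-332 - 102\right)}{42} = \left(- \frac{71371}{42}\right) \left(-434\right) = \frac{2212501}{3}$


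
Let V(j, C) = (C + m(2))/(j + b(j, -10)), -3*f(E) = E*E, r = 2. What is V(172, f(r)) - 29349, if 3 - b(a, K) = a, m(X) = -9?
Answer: -264172/9 ≈ -29352.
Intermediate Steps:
f(E) = -E**2/3 (f(E) = -E*E/3 = -E**2/3)
b(a, K) = 3 - a
V(j, C) = -3 + C/3 (V(j, C) = (C - 9)/(j + (3 - j)) = (-9 + C)/3 = (-9 + C)*(1/3) = -3 + C/3)
V(172, f(r)) - 29349 = (-3 + (-1/3*2**2)/3) - 29349 = (-3 + (-1/3*4)/3) - 29349 = (-3 + (1/3)*(-4/3)) - 29349 = (-3 - 4/9) - 29349 = -31/9 - 29349 = -264172/9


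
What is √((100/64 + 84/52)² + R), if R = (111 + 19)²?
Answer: √731598521/208 ≈ 130.04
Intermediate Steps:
R = 16900 (R = 130² = 16900)
√((100/64 + 84/52)² + R) = √((100/64 + 84/52)² + 16900) = √((100*(1/64) + 84*(1/52))² + 16900) = √((25/16 + 21/13)² + 16900) = √((661/208)² + 16900) = √(436921/43264 + 16900) = √(731598521/43264) = √731598521/208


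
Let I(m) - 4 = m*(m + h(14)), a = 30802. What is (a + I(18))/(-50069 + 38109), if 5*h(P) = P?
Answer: -77951/29900 ≈ -2.6071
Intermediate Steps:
h(P) = P/5
I(m) = 4 + m*(14/5 + m) (I(m) = 4 + m*(m + (⅕)*14) = 4 + m*(m + 14/5) = 4 + m*(14/5 + m))
(a + I(18))/(-50069 + 38109) = (30802 + (4 + 18² + (14/5)*18))/(-50069 + 38109) = (30802 + (4 + 324 + 252/5))/(-11960) = (30802 + 1892/5)*(-1/11960) = (155902/5)*(-1/11960) = -77951/29900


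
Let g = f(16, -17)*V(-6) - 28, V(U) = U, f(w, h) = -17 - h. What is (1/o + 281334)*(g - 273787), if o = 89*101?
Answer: -692453855002505/8989 ≈ -7.7034e+10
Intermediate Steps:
g = -28 (g = (-17 - 1*(-17))*(-6) - 28 = (-17 + 17)*(-6) - 28 = 0*(-6) - 28 = 0 - 28 = -28)
o = 8989
(1/o + 281334)*(g - 273787) = (1/8989 + 281334)*(-28 - 273787) = (1/8989 + 281334)*(-273815) = (2528911327/8989)*(-273815) = -692453855002505/8989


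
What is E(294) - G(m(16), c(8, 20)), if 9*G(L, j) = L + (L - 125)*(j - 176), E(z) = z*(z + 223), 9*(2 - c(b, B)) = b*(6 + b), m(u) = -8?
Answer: 12088736/81 ≈ 1.4924e+5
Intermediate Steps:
c(b, B) = 2 - b*(6 + b)/9
E(z) = z*(223 + z)
G(L, j) = L/9 + (-176 + j)*(-125 + L)/9 (G(L, j) = (L + (L - 125)*(j - 176))/9 = (L + (-125 + L)*(-176 + j))/9 = (L + (-176 + j)*(-125 + L))/9 = L/9 + (-176 + j)*(-125 + L)/9)
E(294) - G(m(16), c(8, 20)) = 294*(223 + 294) - (22000/9 - 175/9*(-8) - 125*(2 - ⅔*8 - ⅑*8²)/9 + (⅑)*(-8)*(2 - ⅔*8 - ⅑*8²)) = 294*517 - (22000/9 + 1400/9 - 125*(2 - 16/3 - ⅑*64)/9 + (⅑)*(-8)*(2 - 16/3 - ⅑*64)) = 151998 - (22000/9 + 1400/9 - 125*(2 - 16/3 - 64/9)/9 + (⅑)*(-8)*(2 - 16/3 - 64/9)) = 151998 - (22000/9 + 1400/9 - 125/9*(-94/9) + (⅑)*(-8)*(-94/9)) = 151998 - (22000/9 + 1400/9 + 11750/81 + 752/81) = 151998 - 1*223102/81 = 151998 - 223102/81 = 12088736/81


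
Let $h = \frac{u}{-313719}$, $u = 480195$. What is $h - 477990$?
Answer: $- \frac{49985008335}{104573} \approx -4.7799 \cdot 10^{5}$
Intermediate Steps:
$h = - \frac{160065}{104573}$ ($h = \frac{480195}{-313719} = 480195 \left(- \frac{1}{313719}\right) = - \frac{160065}{104573} \approx -1.5307$)
$h - 477990 = - \frac{160065}{104573} - 477990 = - \frac{49985008335}{104573}$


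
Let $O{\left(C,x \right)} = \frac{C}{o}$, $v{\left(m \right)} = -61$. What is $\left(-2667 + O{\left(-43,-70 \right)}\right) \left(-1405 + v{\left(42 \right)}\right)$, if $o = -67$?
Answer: $\frac{261895036}{67} \approx 3.9089 \cdot 10^{6}$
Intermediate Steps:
$O{\left(C,x \right)} = - \frac{C}{67}$ ($O{\left(C,x \right)} = \frac{C}{-67} = C \left(- \frac{1}{67}\right) = - \frac{C}{67}$)
$\left(-2667 + O{\left(-43,-70 \right)}\right) \left(-1405 + v{\left(42 \right)}\right) = \left(-2667 - - \frac{43}{67}\right) \left(-1405 - 61\right) = \left(-2667 + \frac{43}{67}\right) \left(-1466\right) = \left(- \frac{178646}{67}\right) \left(-1466\right) = \frac{261895036}{67}$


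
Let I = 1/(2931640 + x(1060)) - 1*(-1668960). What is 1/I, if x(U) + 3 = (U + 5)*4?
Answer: 2935897/4899894657121 ≈ 5.9918e-7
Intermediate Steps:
x(U) = 17 + 4*U (x(U) = -3 + (U + 5)*4 = -3 + (5 + U)*4 = -3 + (20 + 4*U) = 17 + 4*U)
I = 4899894657121/2935897 (I = 1/(2931640 + (17 + 4*1060)) - 1*(-1668960) = 1/(2931640 + (17 + 4240)) + 1668960 = 1/(2931640 + 4257) + 1668960 = 1/2935897 + 1668960 = 4899894657121/2935897 ≈ 1.6690e+6)
1/I = 1/(4899894657121/2935897) = 2935897/4899894657121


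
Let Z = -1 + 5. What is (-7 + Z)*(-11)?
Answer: 33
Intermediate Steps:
Z = 4
(-7 + Z)*(-11) = (-7 + 4)*(-11) = -3*(-11) = 33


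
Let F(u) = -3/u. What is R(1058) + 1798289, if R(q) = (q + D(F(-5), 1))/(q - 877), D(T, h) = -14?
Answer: 325491353/181 ≈ 1.7983e+6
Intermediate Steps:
R(q) = (-14 + q)/(-877 + q) (R(q) = (q - 14)/(q - 877) = (-14 + q)/(-877 + q))
R(1058) + 1798289 = (-14 + 1058)/(-877 + 1058) + 1798289 = 1044/181 + 1798289 = 325491353/181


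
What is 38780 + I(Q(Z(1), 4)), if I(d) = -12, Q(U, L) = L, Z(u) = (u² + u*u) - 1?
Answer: 38768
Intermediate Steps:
Z(u) = -1 + 2*u² (Z(u) = (u² + u²) - 1 = 2*u² - 1 = -1 + 2*u²)
38780 + I(Q(Z(1), 4)) = 38780 - 12 = 38768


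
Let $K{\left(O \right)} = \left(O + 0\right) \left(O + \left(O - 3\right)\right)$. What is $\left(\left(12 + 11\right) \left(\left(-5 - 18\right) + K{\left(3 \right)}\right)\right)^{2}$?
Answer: $103684$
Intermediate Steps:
$K{\left(O \right)} = O \left(-3 + 2 O\right)$ ($K{\left(O \right)} = O \left(O + \left(-3 + O\right)\right) = O \left(-3 + 2 O\right)$)
$\left(\left(12 + 11\right) \left(\left(-5 - 18\right) + K{\left(3 \right)}\right)\right)^{2} = \left(\left(12 + 11\right) \left(\left(-5 - 18\right) + 3 \left(-3 + 2 \cdot 3\right)\right)\right)^{2} = \left(23 \left(\left(-5 - 18\right) + 3 \left(-3 + 6\right)\right)\right)^{2} = \left(23 \left(-23 + 3 \cdot 3\right)\right)^{2} = \left(23 \left(-23 + 9\right)\right)^{2} = \left(23 \left(-14\right)\right)^{2} = \left(-322\right)^{2} = 103684$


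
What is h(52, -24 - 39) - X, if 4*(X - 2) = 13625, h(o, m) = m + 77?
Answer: -13577/4 ≈ -3394.3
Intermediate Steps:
h(o, m) = 77 + m
X = 13633/4 (X = 2 + (¼)*13625 = 2 + 13625/4 = 13633/4 ≈ 3408.3)
h(52, -24 - 39) - X = (77 + (-24 - 39)) - 1*13633/4 = (77 - 63) - 13633/4 = 14 - 13633/4 = -13577/4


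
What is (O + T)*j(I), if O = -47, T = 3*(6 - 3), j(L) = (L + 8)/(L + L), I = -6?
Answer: 19/3 ≈ 6.3333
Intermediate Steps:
j(L) = (8 + L)/(2*L) (j(L) = (8 + L)/((2*L)) = (8 + L)*(1/(2*L)) = (8 + L)/(2*L))
T = 9 (T = 3*3 = 9)
(O + T)*j(I) = (-47 + 9)*((1/2)*(8 - 6)/(-6)) = -19*(-1)*2/6 = -38*(-1/6) = 19/3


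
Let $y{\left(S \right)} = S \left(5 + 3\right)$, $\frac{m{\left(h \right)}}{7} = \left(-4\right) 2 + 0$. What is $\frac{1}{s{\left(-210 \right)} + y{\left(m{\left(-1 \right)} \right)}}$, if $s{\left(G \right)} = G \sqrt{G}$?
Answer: $\frac{i}{14 \left(- 32 i + 15 \sqrt{210}\right)} \approx -4.7349 \cdot 10^{-5} + 0.00032163 i$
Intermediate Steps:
$m{\left(h \right)} = -56$ ($m{\left(h \right)} = 7 \left(\left(-4\right) 2 + 0\right) = 7 \left(-8 + 0\right) = 7 \left(-8\right) = -56$)
$s{\left(G \right)} = G^{\frac{3}{2}}$
$y{\left(S \right)} = 8 S$ ($y{\left(S \right)} = S 8 = 8 S$)
$\frac{1}{s{\left(-210 \right)} + y{\left(m{\left(-1 \right)} \right)}} = \frac{1}{\left(-210\right)^{\frac{3}{2}} + 8 \left(-56\right)} = \frac{1}{- 210 i \sqrt{210} - 448} = \frac{1}{-448 - 210 i \sqrt{210}}$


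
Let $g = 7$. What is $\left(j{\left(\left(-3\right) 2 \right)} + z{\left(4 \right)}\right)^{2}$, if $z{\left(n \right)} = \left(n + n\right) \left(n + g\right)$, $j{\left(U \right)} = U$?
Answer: $6724$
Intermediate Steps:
$z{\left(n \right)} = 2 n \left(7 + n\right)$ ($z{\left(n \right)} = \left(n + n\right) \left(n + 7\right) = 2 n \left(7 + n\right)$)
$\left(j{\left(\left(-3\right) 2 \right)} + z{\left(4 \right)}\right)^{2} = \left(\left(-3\right) 2 + 2 \cdot 4 \left(7 + 4\right)\right)^{2} = \left(-6 + 2 \cdot 4 \cdot 11\right)^{2} = \left(-6 + 88\right)^{2} = 82^{2} = 6724$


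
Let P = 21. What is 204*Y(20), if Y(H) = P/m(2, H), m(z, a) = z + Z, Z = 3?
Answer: 4284/5 ≈ 856.80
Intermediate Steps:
m(z, a) = 3 + z (m(z, a) = z + 3 = 3 + z)
Y(H) = 21/5 (Y(H) = 21/(3 + 2) = 21/5)
204*Y(20) = 204*(21/5) = 4284/5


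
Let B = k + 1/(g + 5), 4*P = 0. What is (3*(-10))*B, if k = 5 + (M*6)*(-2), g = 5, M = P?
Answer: -153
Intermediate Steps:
P = 0 (P = (¼)*0 = 0)
M = 0
k = 5 (k = 5 + (0*6)*(-2) = 5 + 0*(-2) = 5 + 0 = 5)
B = 51/10 (B = 5 + 1/(5 + 5) = 5 + 1/10 = 5 + ⅒ = 51/10 ≈ 5.1000)
(3*(-10))*B = (3*(-10))*(51/10) = -30*51/10 = -153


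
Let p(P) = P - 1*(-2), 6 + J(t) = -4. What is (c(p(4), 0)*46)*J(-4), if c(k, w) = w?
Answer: 0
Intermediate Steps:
J(t) = -10 (J(t) = -6 - 4 = -10)
p(P) = 2 + P (p(P) = P + 2 = 2 + P)
(c(p(4), 0)*46)*J(-4) = (0*46)*(-10) = 0*(-10) = 0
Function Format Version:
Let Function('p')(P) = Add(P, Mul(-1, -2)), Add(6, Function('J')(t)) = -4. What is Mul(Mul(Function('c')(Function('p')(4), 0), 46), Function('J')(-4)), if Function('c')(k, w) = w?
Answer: 0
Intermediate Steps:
Function('J')(t) = -10 (Function('J')(t) = Add(-6, -4) = -10)
Function('p')(P) = Add(2, P) (Function('p')(P) = Add(P, 2) = Add(2, P))
Mul(Mul(Function('c')(Function('p')(4), 0), 46), Function('J')(-4)) = Mul(Mul(0, 46), -10) = Mul(0, -10) = 0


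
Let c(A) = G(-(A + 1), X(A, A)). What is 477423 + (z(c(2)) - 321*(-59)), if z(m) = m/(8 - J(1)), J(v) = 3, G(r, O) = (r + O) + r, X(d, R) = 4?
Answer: 2481808/5 ≈ 4.9636e+5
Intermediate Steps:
G(r, O) = O + 2*r (G(r, O) = (O + r) + r = O + 2*r)
c(A) = 2 - 2*A (c(A) = 4 + 2*(-(A + 1)) = 4 + 2*(-(1 + A)) = 4 + 2*(-1 - A) = 4 + (-2 - 2*A) = 2 - 2*A)
z(m) = m/5 (z(m) = m/(8 - 1*3) = m/(8 - 3) = m/5)
477423 + (z(c(2)) - 321*(-59)) = 477423 + ((2 - 2*2)/5 - 321*(-59)) = 477423 + ((2 - 4)/5 + 18939) = 477423 + ((⅕)*(-2) + 18939) = 477423 + (-⅖ + 18939) = 477423 + 94693/5 = 2481808/5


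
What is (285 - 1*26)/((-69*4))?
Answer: -259/276 ≈ -0.93841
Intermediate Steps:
(285 - 1*26)/((-69*4)) = (285 - 26)/(-276) = 259*(-1/276) = -259/276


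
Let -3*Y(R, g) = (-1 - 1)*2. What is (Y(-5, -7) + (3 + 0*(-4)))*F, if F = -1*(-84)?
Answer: 364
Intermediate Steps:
Y(R, g) = 4/3 (Y(R, g) = -(-1 - 1)*2/3 = -(-2)*2/3 = -⅓*(-4) = 4/3)
F = 84
(Y(-5, -7) + (3 + 0*(-4)))*F = (4/3 + (3 + 0*(-4)))*84 = (4/3 + (3 + 0))*84 = (4/3 + 3)*84 = (13/3)*84 = 364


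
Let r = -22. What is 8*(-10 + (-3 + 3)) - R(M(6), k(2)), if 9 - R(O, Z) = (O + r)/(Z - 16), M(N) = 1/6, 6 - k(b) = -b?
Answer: -4141/48 ≈ -86.271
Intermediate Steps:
k(b) = 6 + b (k(b) = 6 - (-1)*b = 6 + b)
M(N) = 1/6
R(O, Z) = 9 - (-22 + O)/(-16 + Z) (R(O, Z) = 9 - (O - 22)/(Z - 16) = 9 - (-22 + O)/(-16 + Z))
8*(-10 + (-3 + 3)) - R(M(6), k(2)) = 8*(-10 + (-3 + 3)) - (-122 - 1*1/6 + 9*(6 + 2))/(-16 + (6 + 2)) = 8*(-10 + 0) - (-122 - 1/6 + 9*8)/(-16 + 8) = 8*(-10) - (-122 - 1/6 + 72)/(-8) = -80 - (-1)*(-301)/(8*6) = -80 - 1*301/48 = -80 - 301/48 = -4141/48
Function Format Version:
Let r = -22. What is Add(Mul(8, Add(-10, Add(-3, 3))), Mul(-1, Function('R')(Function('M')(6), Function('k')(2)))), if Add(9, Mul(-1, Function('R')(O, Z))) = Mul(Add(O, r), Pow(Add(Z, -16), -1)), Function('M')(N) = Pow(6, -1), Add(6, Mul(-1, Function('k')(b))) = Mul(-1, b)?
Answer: Rational(-4141, 48) ≈ -86.271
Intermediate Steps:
Function('k')(b) = Add(6, b) (Function('k')(b) = Add(6, Mul(-1, Mul(-1, b))) = Add(6, b))
Function('M')(N) = Rational(1, 6)
Function('R')(O, Z) = Add(9, Mul(-1, Pow(Add(-16, Z), -1), Add(-22, O))) (Function('R')(O, Z) = Add(9, Mul(-1, Mul(Add(O, -22), Pow(Add(Z, -16), -1)))) = Add(9, Mul(-1, Mul(Add(-22, O), Pow(Add(-16, Z), -1)))) = Add(9, Mul(-1, Mul(Pow(Add(-16, Z), -1), Add(-22, O)))) = Add(9, Mul(-1, Pow(Add(-16, Z), -1), Add(-22, O))))
Add(Mul(8, Add(-10, Add(-3, 3))), Mul(-1, Function('R')(Function('M')(6), Function('k')(2)))) = Add(Mul(8, Add(-10, Add(-3, 3))), Mul(-1, Mul(Pow(Add(-16, Add(6, 2)), -1), Add(-122, Mul(-1, Rational(1, 6)), Mul(9, Add(6, 2)))))) = Add(Mul(8, Add(-10, 0)), Mul(-1, Mul(Pow(Add(-16, 8), -1), Add(-122, Rational(-1, 6), Mul(9, 8))))) = Add(Mul(8, -10), Mul(-1, Mul(Pow(-8, -1), Add(-122, Rational(-1, 6), 72)))) = Add(-80, Mul(-1, Mul(Rational(-1, 8), Rational(-301, 6)))) = Add(-80, Mul(-1, Rational(301, 48))) = Add(-80, Rational(-301, 48)) = Rational(-4141, 48)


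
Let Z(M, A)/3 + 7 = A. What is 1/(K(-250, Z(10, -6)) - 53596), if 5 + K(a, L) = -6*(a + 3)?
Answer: -1/52119 ≈ -1.9187e-5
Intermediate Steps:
Z(M, A) = -21 + 3*A
K(a, L) = -23 - 6*a (K(a, L) = -5 - 6*(a + 3) = -5 - 6*(3 + a) = -5 + (-18 - 6*a) = -23 - 6*a)
1/(K(-250, Z(10, -6)) - 53596) = 1/((-23 - 6*(-250)) - 53596) = 1/((-23 + 1500) - 53596) = 1/(1477 - 53596) = 1/(-52119) = -1/52119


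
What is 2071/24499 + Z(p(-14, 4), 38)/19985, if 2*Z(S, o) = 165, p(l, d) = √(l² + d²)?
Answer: 17364041/195845006 ≈ 0.088662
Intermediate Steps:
p(l, d) = √(d² + l²)
Z(S, o) = 165/2 (Z(S, o) = (½)*165 = 165/2)
2071/24499 + Z(p(-14, 4), 38)/19985 = 2071/24499 + (165/2)/19985 = 2071*(1/24499) + (165/2)*(1/19985) = 2071/24499 + 33/7994 = 17364041/195845006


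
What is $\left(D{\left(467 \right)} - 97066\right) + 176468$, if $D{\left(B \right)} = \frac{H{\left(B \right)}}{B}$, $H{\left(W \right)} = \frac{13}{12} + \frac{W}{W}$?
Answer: $\frac{444968833}{5604} \approx 79402.0$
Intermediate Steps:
$H{\left(W \right)} = \frac{25}{12}$ ($H{\left(W \right)} = 13 \cdot \frac{1}{12} + 1 = \frac{13}{12} + 1 = \frac{25}{12}$)
$D{\left(B \right)} = \frac{25}{12 B}$
$\left(D{\left(467 \right)} - 97066\right) + 176468 = \left(\frac{25}{12 \cdot 467} - 97066\right) + 176468 = \left(\frac{25}{12} \cdot \frac{1}{467} - 97066\right) + 176468 = \left(\frac{25}{5604} - 97066\right) + 176468 = - \frac{543957839}{5604} + 176468 = \frac{444968833}{5604}$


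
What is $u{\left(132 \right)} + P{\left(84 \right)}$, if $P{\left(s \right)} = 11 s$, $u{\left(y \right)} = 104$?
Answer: $1028$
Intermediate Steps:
$u{\left(132 \right)} + P{\left(84 \right)} = 104 + 11 \cdot 84 = 104 + 924 = 1028$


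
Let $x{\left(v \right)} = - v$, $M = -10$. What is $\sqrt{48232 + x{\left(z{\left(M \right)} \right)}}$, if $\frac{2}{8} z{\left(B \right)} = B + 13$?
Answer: $2 \sqrt{12055} \approx 219.59$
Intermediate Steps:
$z{\left(B \right)} = 52 + 4 B$ ($z{\left(B \right)} = 4 \left(B + 13\right) = 4 \left(13 + B\right) = 52 + 4 B$)
$\sqrt{48232 + x{\left(z{\left(M \right)} \right)}} = \sqrt{48232 - \left(52 + 4 \left(-10\right)\right)} = \sqrt{48232 - \left(52 - 40\right)} = \sqrt{48232 - 12} = \sqrt{48220} = 2 \sqrt{12055}$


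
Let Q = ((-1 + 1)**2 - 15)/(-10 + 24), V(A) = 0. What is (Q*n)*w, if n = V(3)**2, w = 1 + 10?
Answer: 0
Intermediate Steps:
Q = -15/14 (Q = (0**2 - 15)/14 = (0 - 15)*(1/14) = -15*1/14 = -15/14 ≈ -1.0714)
w = 11
n = 0 (n = 0**2 = 0)
(Q*n)*w = -15/14*0*11 = 0*11 = 0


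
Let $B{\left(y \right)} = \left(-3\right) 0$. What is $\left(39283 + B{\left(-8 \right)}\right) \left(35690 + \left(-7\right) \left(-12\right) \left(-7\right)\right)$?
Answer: $1378911866$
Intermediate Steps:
$B{\left(y \right)} = 0$
$\left(39283 + B{\left(-8 \right)}\right) \left(35690 + \left(-7\right) \left(-12\right) \left(-7\right)\right) = \left(39283 + 0\right) \left(35690 + \left(-7\right) \left(-12\right) \left(-7\right)\right) = 39283 \left(35690 + 84 \left(-7\right)\right) = 39283 \left(35690 - 588\right) = 39283 \cdot 35102 = 1378911866$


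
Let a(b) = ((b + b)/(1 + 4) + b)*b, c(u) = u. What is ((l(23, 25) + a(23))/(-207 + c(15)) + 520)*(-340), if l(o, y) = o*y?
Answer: -4187287/24 ≈ -1.7447e+5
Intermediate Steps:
a(b) = 7*b**2/5 (a(b) = ((2*b)/5 + b)*b = ((2*b)*(1/5) + b)*b = (2*b/5 + b)*b = (7*b/5)*b = 7*b**2/5)
((l(23, 25) + a(23))/(-207 + c(15)) + 520)*(-340) = ((23*25 + (7/5)*23**2)/(-207 + 15) + 520)*(-340) = ((575 + (7/5)*529)/(-192) + 520)*(-340) = ((575 + 3703/5)*(-1/192) + 520)*(-340) = ((6578/5)*(-1/192) + 520)*(-340) = (-3289/480 + 520)*(-340) = (246311/480)*(-340) = -4187287/24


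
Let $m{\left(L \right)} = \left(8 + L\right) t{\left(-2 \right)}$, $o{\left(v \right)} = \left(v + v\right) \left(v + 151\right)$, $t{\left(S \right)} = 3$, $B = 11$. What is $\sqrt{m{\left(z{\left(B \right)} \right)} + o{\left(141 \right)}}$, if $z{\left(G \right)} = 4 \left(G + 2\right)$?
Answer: $46 \sqrt{39} \approx 287.27$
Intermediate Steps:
$o{\left(v \right)} = 2 v \left(151 + v\right)$
$z{\left(G \right)} = 8 + 4 G$ ($z{\left(G \right)} = 4 \left(2 + G\right) = 8 + 4 G$)
$m{\left(L \right)} = 24 + 3 L$ ($m{\left(L \right)} = \left(8 + L\right) 3 = 24 + 3 L$)
$\sqrt{m{\left(z{\left(B \right)} \right)} + o{\left(141 \right)}} = \sqrt{\left(24 + 3 \left(8 + 4 \cdot 11\right)\right) + 2 \cdot 141 \left(151 + 141\right)} = \sqrt{\left(24 + 3 \left(8 + 44\right)\right) + 2 \cdot 141 \cdot 292} = \sqrt{\left(24 + 3 \cdot 52\right) + 82344} = \sqrt{\left(24 + 156\right) + 82344} = \sqrt{180 + 82344} = \sqrt{82524} = 46 \sqrt{39}$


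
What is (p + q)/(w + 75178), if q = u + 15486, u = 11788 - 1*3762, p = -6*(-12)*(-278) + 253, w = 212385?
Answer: 3749/287563 ≈ 0.013037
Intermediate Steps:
p = -19763 (p = 72*(-278) + 253 = -20016 + 253 = -19763)
u = 8026 (u = 11788 - 3762 = 8026)
q = 23512 (q = 8026 + 15486 = 23512)
(p + q)/(w + 75178) = (-19763 + 23512)/(212385 + 75178) = 3749/287563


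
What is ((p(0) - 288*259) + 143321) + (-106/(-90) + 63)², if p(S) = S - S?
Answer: 147516769/2025 ≈ 72848.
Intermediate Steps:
p(S) = 0
((p(0) - 288*259) + 143321) + (-106/(-90) + 63)² = ((0 - 288*259) + 143321) + (-106/(-90) + 63)² = ((0 - 74592) + 143321) + (-106*(-1/90) + 63)² = (-74592 + 143321) + (53/45 + 63)² = 68729 + (2888/45)² = 68729 + 8340544/2025 = 147516769/2025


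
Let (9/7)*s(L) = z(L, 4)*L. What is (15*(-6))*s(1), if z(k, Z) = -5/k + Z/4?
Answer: 280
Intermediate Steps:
z(k, Z) = -5/k + Z/4 (z(k, Z) = -5/k + Z*(¼) = -5/k + Z/4)
s(L) = 7*L*(1 - 5/L)/9 (s(L) = 7*((-5/L + (¼)*4)*L)/9 = 7*((-5/L + 1)*L)/9 = 7*((1 - 5/L)*L)/9 = 7*(L*(1 - 5/L))/9 = 7*L*(1 - 5/L)/9)
(15*(-6))*s(1) = (15*(-6))*(-35/9 + (7/9)*1) = -90*(-35/9 + 7/9) = -90*(-28/9) = 280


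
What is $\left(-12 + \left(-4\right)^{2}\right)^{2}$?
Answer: $16$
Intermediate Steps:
$\left(-12 + \left(-4\right)^{2}\right)^{2} = \left(-12 + 16\right)^{2} = 4^{2} = 16$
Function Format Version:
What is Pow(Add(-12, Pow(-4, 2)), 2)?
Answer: 16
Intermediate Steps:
Pow(Add(-12, Pow(-4, 2)), 2) = Pow(Add(-12, 16), 2) = Pow(4, 2) = 16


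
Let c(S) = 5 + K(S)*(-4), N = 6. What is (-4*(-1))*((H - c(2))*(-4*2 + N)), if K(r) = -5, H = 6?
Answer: 152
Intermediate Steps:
c(S) = 25 (c(S) = 5 - 5*(-4) = 5 + 20 = 25)
(-4*(-1))*((H - c(2))*(-4*2 + N)) = (-4*(-1))*((6 - 1*25)*(-4*2 + 6)) = 4*((6 - 25)*(-8 + 6)) = 4*(-19*(-2)) = 4*38 = 152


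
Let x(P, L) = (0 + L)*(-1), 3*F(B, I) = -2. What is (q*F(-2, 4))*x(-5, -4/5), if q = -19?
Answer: 152/15 ≈ 10.133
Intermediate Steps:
F(B, I) = -2/3 (F(B, I) = (1/3)*(-2) = -2/3)
x(P, L) = -L (x(P, L) = L*(-1) = -L)
(q*F(-2, 4))*x(-5, -4/5) = (-19*(-2/3))*(-(-4)/5) = 38*(-(-4)/5)/3 = 38*(-1*(-4/5))/3 = (38/3)*(4/5) = 152/15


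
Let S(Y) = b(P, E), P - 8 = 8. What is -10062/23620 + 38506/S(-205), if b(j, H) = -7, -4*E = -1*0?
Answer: -454791077/82670 ≈ -5501.3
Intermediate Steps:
P = 16 (P = 8 + 8 = 16)
E = 0 (E = -(-1)*0/4 = -¼*0 = 0)
S(Y) = -7
-10062/23620 + 38506/S(-205) = -10062/23620 + 38506/(-7) = -10062*1/23620 + 38506*(-⅐) = -5031/11810 - 38506/7 = -454791077/82670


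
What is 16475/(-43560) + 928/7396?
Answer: -4071271/16108488 ≈ -0.25274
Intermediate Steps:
16475/(-43560) + 928/7396 = 16475*(-1/43560) + 928*(1/7396) = -3295/8712 + 232/1849 = -4071271/16108488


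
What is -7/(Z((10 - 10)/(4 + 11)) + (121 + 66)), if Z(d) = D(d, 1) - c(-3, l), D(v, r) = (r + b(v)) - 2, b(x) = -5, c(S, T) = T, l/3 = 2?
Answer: -1/25 ≈ -0.040000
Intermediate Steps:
l = 6 (l = 3*2 = 6)
D(v, r) = -7 + r (D(v, r) = (r - 5) - 2 = (-5 + r) - 2 = -7 + r)
Z(d) = -12 (Z(d) = (-7 + 1) - 1*6 = -6 - 6 = -12)
-7/(Z((10 - 10)/(4 + 11)) + (121 + 66)) = -7/(-12 + (121 + 66)) = -7/(-12 + 187) = -7/175 = -7*1/175 = -1/25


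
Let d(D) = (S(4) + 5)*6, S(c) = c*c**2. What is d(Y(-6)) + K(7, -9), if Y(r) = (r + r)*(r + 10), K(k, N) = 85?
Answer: 499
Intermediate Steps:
Y(r) = 2*r*(10 + r) (Y(r) = (2*r)*(10 + r) = 2*r*(10 + r))
S(c) = c**3
d(D) = 414 (d(D) = (4**3 + 5)*6 = (64 + 5)*6 = 69*6 = 414)
d(Y(-6)) + K(7, -9) = 414 + 85 = 499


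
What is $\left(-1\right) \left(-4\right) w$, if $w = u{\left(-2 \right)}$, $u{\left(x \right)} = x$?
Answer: $-8$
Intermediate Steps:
$w = -2$
$\left(-1\right) \left(-4\right) w = \left(-1\right) \left(-4\right) \left(-2\right) = 4 \left(-2\right) = -8$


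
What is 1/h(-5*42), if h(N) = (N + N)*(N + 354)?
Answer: -1/60480 ≈ -1.6534e-5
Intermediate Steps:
h(N) = 2*N*(354 + N) (h(N) = (2*N)*(354 + N) = 2*N*(354 + N))
1/h(-5*42) = 1/(2*(-5*42)*(354 - 5*42)) = 1/(2*(-210)*(354 - 210)) = 1/(2*(-210)*144) = 1/(-60480) = -1/60480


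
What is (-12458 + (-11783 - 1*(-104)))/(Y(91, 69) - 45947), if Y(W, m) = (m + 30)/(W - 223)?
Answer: 96548/183791 ≈ 0.52531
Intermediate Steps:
Y(W, m) = (30 + m)/(-223 + W)
(-12458 + (-11783 - 1*(-104)))/(Y(91, 69) - 45947) = (-12458 + (-11783 - 1*(-104)))/((30 + 69)/(-223 + 91) - 45947) = (-12458 + (-11783 + 104))/(99/(-132) - 45947) = (-12458 - 11679)/(-1/132*99 - 45947) = -24137/(-¾ - 45947) = -24137/(-183791/4) = -24137*(-4/183791) = 96548/183791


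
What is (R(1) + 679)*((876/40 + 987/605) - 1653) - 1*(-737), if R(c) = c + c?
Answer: -1341806647/1210 ≈ -1.1089e+6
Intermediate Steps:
R(c) = 2*c
(R(1) + 679)*((876/40 + 987/605) - 1653) - 1*(-737) = (2*1 + 679)*((876/40 + 987/605) - 1653) - 1*(-737) = (2 + 679)*((876*(1/40) + 987*(1/605)) - 1653) + 737 = 681*((219/10 + 987/605) - 1653) + 737 = 681*(28473/1210 - 1653) + 737 = 681*(-1971657/1210) + 737 = -1342698417/1210 + 737 = -1341806647/1210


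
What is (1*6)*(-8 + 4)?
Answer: -24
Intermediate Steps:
(1*6)*(-8 + 4) = 6*(-4) = -24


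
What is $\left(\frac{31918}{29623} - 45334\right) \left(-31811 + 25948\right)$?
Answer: $\frac{715764188412}{2693} \approx 2.6579 \cdot 10^{8}$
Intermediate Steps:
$\left(\frac{31918}{29623} - 45334\right) \left(-31811 + 25948\right) = \left(31918 \cdot \frac{1}{29623} - 45334\right) \left(-5863\right) = \left(\frac{31918}{29623} - 45334\right) \left(-5863\right) = \left(- \frac{1342897164}{29623}\right) \left(-5863\right) = \frac{715764188412}{2693}$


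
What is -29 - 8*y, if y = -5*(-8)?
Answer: -349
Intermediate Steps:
y = 40
-29 - 8*y = -29 - 8*40 = -29 - 320 = -349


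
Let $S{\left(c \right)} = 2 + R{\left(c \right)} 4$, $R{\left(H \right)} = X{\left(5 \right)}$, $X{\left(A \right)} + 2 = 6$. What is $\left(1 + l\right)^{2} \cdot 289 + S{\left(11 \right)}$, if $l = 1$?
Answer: $1174$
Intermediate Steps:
$X{\left(A \right)} = 4$ ($X{\left(A \right)} = -2 + 6 = 4$)
$R{\left(H \right)} = 4$
$S{\left(c \right)} = 18$ ($S{\left(c \right)} = 2 + 4 \cdot 4 = 2 + 16 = 18$)
$\left(1 + l\right)^{2} \cdot 289 + S{\left(11 \right)} = \left(1 + 1\right)^{2} \cdot 289 + 18 = 2^{2} \cdot 289 + 18 = 4 \cdot 289 + 18 = 1156 + 18 = 1174$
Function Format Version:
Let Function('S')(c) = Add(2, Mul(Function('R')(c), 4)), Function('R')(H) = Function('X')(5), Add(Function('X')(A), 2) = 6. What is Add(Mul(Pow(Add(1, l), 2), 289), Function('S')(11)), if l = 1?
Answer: 1174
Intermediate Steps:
Function('X')(A) = 4 (Function('X')(A) = Add(-2, 6) = 4)
Function('R')(H) = 4
Function('S')(c) = 18 (Function('S')(c) = Add(2, Mul(4, 4)) = Add(2, 16) = 18)
Add(Mul(Pow(Add(1, l), 2), 289), Function('S')(11)) = Add(Mul(Pow(Add(1, 1), 2), 289), 18) = Add(Mul(Pow(2, 2), 289), 18) = Add(Mul(4, 289), 18) = Add(1156, 18) = 1174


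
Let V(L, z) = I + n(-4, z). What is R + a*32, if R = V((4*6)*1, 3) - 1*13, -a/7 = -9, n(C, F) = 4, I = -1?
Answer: 2006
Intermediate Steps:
a = 63 (a = -7*(-9) = 63)
V(L, z) = 3 (V(L, z) = -1 + 4 = 3)
R = -10 (R = 3 - 1*13 = 3 - 13 = -10)
R + a*32 = -10 + 63*32 = -10 + 2016 = 2006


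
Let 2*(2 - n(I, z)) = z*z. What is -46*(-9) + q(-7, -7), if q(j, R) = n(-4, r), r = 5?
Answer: 807/2 ≈ 403.50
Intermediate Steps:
n(I, z) = 2 - z²/2 (n(I, z) = 2 - z*z/2 = 2 - z²/2)
q(j, R) = -21/2 (q(j, R) = 2 - ½*5² = 2 - ½*25 = 2 - 25/2 = -21/2)
-46*(-9) + q(-7, -7) = -46*(-9) - 21/2 = 414 - 21/2 = 807/2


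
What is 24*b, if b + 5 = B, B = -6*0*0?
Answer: -120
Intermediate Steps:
B = 0 (B = 0*0 = 0)
b = -5 (b = -5 + 0 = -5)
24*b = 24*(-5) = -120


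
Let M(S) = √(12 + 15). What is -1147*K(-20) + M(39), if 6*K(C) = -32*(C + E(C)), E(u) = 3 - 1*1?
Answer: -110112 + 3*√3 ≈ -1.1011e+5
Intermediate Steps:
E(u) = 2 (E(u) = 3 - 1 = 2)
K(C) = -32/3 - 16*C/3 (K(C) = (-32*(C + 2))/6 = (-32*(2 + C))/6 = (-64 - 32*C)/6 = -32/3 - 16*C/3)
M(S) = 3*√3 (M(S) = √27 = 3*√3)
-1147*K(-20) + M(39) = -1147*(-32/3 - 16/3*(-20)) + 3*√3 = -1147*(-32/3 + 320/3) + 3*√3 = -1147*96 + 3*√3 = -110112 + 3*√3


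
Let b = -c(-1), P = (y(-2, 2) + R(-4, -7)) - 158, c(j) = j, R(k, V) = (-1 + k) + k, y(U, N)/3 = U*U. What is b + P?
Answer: -154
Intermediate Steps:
y(U, N) = 3*U² (y(U, N) = 3*(U*U) = 3*U²)
R(k, V) = -1 + 2*k
P = -155 (P = (3*(-2)² + (-1 + 2*(-4))) - 158 = (3*4 + (-1 - 8)) - 158 = (12 - 9) - 158 = 3 - 158 = -155)
b = 1 (b = -1*(-1) = 1)
b + P = 1 - 155 = -154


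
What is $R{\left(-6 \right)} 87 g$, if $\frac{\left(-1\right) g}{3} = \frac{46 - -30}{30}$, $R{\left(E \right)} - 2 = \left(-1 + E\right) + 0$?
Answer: $3306$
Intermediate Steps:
$R{\left(E \right)} = 1 + E$ ($R{\left(E \right)} = 2 + \left(\left(-1 + E\right) + 0\right) = 2 + \left(-1 + E\right) = 1 + E$)
$g = - \frac{38}{5}$ ($g = - 3 \frac{46 - -30}{30} = - 3 \left(46 + 30\right) \frac{1}{30} = - 3 \cdot 76 \cdot \frac{1}{30} = \left(-3\right) \frac{38}{15} = - \frac{38}{5} \approx -7.6$)
$R{\left(-6 \right)} 87 g = \left(1 - 6\right) 87 \left(- \frac{38}{5}\right) = \left(-5\right) 87 \left(- \frac{38}{5}\right) = \left(-435\right) \left(- \frac{38}{5}\right) = 3306$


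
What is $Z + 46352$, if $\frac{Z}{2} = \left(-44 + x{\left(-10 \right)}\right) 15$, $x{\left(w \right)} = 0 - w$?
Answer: $45332$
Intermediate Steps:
$x{\left(w \right)} = - w$
$Z = -1020$ ($Z = 2 \left(-44 - -10\right) 15 = 2 \left(-44 + 10\right) 15 = 2 \left(\left(-34\right) 15\right) = 2 \left(-510\right) = -1020$)
$Z + 46352 = -1020 + 46352 = 45332$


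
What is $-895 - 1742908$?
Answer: $-1743803$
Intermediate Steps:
$-895 - 1742908 = -1743803$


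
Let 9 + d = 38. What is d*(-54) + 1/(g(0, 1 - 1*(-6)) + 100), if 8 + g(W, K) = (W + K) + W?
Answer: -155033/99 ≈ -1566.0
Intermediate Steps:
g(W, K) = -8 + K + 2*W (g(W, K) = -8 + ((W + K) + W) = -8 + ((K + W) + W) = -8 + (K + 2*W) = -8 + K + 2*W)
d = 29 (d = -9 + 38 = 29)
d*(-54) + 1/(g(0, 1 - 1*(-6)) + 100) = 29*(-54) + 1/((-8 + (1 - 1*(-6)) + 2*0) + 100) = -1566 + 1/((-8 + (1 + 6) + 0) + 100) = -1566 + 1/((-8 + 7 + 0) + 100) = -1566 + 1/(-1 + 100) = -1566 + 1/99 = -155033/99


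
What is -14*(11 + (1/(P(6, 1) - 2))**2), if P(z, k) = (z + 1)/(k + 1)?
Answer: -1442/9 ≈ -160.22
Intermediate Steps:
P(z, k) = (1 + z)/(1 + k)
-14*(11 + (1/(P(6, 1) - 2))**2) = -14*(11 + (1/((1 + 6)/(1 + 1) - 2))**2) = -14*(11 + (1/(7/2 - 2))**2) = -14*(11 + (1/(3/2))**2) = -14*(11 + (2/3)**2) = -14*(11 + 4/9) = -14*103/9 = -1442/9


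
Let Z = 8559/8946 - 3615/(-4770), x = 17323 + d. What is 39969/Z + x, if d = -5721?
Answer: 4730460073/135493 ≈ 34913.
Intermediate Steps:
x = 11602 (x = 17323 - 5721 = 11602)
Z = 135493/79023 (Z = 8559*(1/8946) - 3615*(-1/4770) = 951/994 + 241/318 = 135493/79023 ≈ 1.7146)
39969/Z + x = 39969/(135493/79023) + 11602 = 39969*(79023/135493) + 11602 = 3158470287/135493 + 11602 = 4730460073/135493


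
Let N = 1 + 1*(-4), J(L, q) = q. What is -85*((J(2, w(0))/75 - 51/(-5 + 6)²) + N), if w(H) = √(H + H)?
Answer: 4590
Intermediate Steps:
w(H) = √2*√H (w(H) = √(2*H) = √2*√H)
N = -3 (N = 1 - 4 = -3)
-85*((J(2, w(0))/75 - 51/(-5 + 6)²) + N) = -85*(((√2*√0)/75 - 51/(-5 + 6)²) - 3) = -85*(((√2*0)*(1/75) - 51/(1²)) - 3) = -85*((0*(1/75) - 51/1) - 3) = -85*((0 - 51*1) - 3) = -85*((0 - 51) - 3) = -85*(-51 - 3) = -85*(-54) = 4590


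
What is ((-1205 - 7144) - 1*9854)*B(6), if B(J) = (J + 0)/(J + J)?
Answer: -18203/2 ≈ -9101.5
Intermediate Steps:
B(J) = ½ (B(J) = J/((2*J)) = J*(1/(2*J)) = ½)
((-1205 - 7144) - 1*9854)*B(6) = ((-1205 - 7144) - 1*9854)*(½) = (-8349 - 9854)*(½) = -18203*½ = -18203/2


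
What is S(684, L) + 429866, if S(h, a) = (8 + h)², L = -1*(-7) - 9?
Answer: 908730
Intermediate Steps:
L = -2 (L = 7 - 9 = -2)
S(684, L) + 429866 = (8 + 684)² + 429866 = 692² + 429866 = 478864 + 429866 = 908730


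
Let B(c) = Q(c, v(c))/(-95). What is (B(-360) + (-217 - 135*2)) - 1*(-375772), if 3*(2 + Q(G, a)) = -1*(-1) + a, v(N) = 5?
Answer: 375285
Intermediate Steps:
Q(G, a) = -5/3 + a/3 (Q(G, a) = -2 + (-1*(-1) + a)/3 = -2 + (1 + a)/3 = -2 + (1/3 + a/3) = -5/3 + a/3)
B(c) = 0 (B(c) = (-5/3 + (1/3)*5)/(-95) = (-5/3 + 5/3)*(-1/95) = 0*(-1/95) = 0)
(B(-360) + (-217 - 135*2)) - 1*(-375772) = (0 + (-217 - 135*2)) - 1*(-375772) = (0 + (-217 - 270)) + 375772 = (0 - 487) + 375772 = -487 + 375772 = 375285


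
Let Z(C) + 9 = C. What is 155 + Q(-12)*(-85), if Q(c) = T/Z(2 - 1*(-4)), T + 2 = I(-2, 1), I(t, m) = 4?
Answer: 635/3 ≈ 211.67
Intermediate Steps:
Z(C) = -9 + C
T = 2 (T = -2 + 4 = 2)
Q(c) = -⅔ (Q(c) = 2/(-9 + (2 - 1*(-4))) = 2/(-9 + (2 + 4)) = 2/(-9 + 6) = 2/(-3) = 2*(-⅓) = -⅔)
155 + Q(-12)*(-85) = 155 - ⅔*(-85) = 155 + 170/3 = 635/3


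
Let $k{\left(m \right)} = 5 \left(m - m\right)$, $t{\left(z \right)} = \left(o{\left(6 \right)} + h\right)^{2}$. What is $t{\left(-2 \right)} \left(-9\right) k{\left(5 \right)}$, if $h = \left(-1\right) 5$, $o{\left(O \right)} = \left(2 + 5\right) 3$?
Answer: $0$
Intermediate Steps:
$o{\left(O \right)} = 21$ ($o{\left(O \right)} = 7 \cdot 3 = 21$)
$h = -5$
$t{\left(z \right)} = 256$ ($t{\left(z \right)} = \left(21 - 5\right)^{2} = 16^{2} = 256$)
$k{\left(m \right)} = 0$ ($k{\left(m \right)} = 5 \cdot 0 = 0$)
$t{\left(-2 \right)} \left(-9\right) k{\left(5 \right)} = 256 \left(-9\right) 0 = \left(-2304\right) 0 = 0$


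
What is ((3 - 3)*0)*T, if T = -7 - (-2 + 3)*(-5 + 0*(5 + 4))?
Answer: 0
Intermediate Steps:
T = -2 (T = -7 - (-5 + 0*9) = -7 - (-5 + 0) = -7 - (-5) = -7 - 1*(-5) = -7 + 5 = -2)
((3 - 3)*0)*T = ((3 - 3)*0)*(-2) = (0*0)*(-2) = 0*(-2) = 0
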